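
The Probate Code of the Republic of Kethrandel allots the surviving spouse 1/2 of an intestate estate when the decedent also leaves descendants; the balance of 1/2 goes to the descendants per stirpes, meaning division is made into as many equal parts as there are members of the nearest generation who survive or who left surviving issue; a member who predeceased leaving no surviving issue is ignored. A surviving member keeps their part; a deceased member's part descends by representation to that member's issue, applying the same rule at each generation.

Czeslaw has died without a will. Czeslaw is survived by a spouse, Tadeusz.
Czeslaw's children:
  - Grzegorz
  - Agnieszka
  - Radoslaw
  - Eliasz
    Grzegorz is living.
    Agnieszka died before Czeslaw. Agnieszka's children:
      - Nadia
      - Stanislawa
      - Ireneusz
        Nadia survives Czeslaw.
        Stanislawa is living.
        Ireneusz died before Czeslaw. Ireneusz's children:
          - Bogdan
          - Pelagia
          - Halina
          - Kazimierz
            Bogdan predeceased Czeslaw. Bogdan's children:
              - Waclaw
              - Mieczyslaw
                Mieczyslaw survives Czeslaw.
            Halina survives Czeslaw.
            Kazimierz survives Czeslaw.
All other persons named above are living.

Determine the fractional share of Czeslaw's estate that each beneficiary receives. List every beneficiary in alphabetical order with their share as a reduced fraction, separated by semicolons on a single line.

Tadeusz, as surviving spouse, takes 1/2.
The remaining 1/2 passes to Czeslaw's descendants per stirpes.
The 1/2 is divided into 4 equal shares of 1/8 among Grzegorz, Agnieszka, Radoslaw, Eliasz.
Grzegorz is living and takes 1/8.
Agnieszka predeceased; the 1/8 allotted to Agnieszka's branch passes to Agnieszka's issue by representation.
The 1/8 is divided into 3 equal shares of 1/24 among Nadia, Stanislawa, Ireneusz.
Nadia is living and takes 1/24.
Stanislawa is living and takes 1/24.
Ireneusz predeceased; the 1/24 allotted to Ireneusz's branch passes to Ireneusz's issue by representation.
The 1/24 is divided into 4 equal shares of 1/96 among Bogdan, Pelagia, Halina, Kazimierz.
Bogdan predeceased; the 1/96 allotted to Bogdan's branch passes to Bogdan's issue by representation.
The 1/96 is divided into 2 equal shares of 1/192 among Waclaw, Mieczyslaw.
Waclaw is living and takes 1/192.
Mieczyslaw is living and takes 1/192.
Pelagia is living and takes 1/96.
Halina is living and takes 1/96.
Kazimierz is living and takes 1/96.
Radoslaw is living and takes 1/8.
Eliasz is living and takes 1/8.

Eliasz 1/8; Grzegorz 1/8; Halina 1/96; Kazimierz 1/96; Mieczyslaw 1/192; Nadia 1/24; Pelagia 1/96; Radoslaw 1/8; Stanislawa 1/24; Tadeusz 1/2; Waclaw 1/192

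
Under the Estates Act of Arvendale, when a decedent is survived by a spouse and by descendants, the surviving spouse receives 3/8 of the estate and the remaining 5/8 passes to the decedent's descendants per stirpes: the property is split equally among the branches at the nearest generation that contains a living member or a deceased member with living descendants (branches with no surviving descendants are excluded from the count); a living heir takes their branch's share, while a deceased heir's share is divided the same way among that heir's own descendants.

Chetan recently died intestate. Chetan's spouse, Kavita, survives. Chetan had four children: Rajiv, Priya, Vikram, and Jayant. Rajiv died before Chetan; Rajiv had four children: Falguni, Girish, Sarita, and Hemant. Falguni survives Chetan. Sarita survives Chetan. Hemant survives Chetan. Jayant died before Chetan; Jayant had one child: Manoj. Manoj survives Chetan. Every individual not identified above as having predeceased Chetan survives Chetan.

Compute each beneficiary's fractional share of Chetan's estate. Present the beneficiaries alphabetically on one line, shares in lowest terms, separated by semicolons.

Falguni 5/128; Girish 5/128; Hemant 5/128; Kavita 3/8; Manoj 5/32; Priya 5/32; Sarita 5/128; Vikram 5/32

Kavita, as surviving spouse, takes 3/8.
The remaining 5/8 passes to Chetan's descendants per stirpes.
The 5/8 is divided into 4 equal shares of 5/32 among Rajiv, Priya, Vikram, Jayant.
Rajiv predeceased; the 5/32 allotted to Rajiv's branch passes to Rajiv's issue by representation.
The 5/32 is divided into 4 equal shares of 5/128 among Falguni, Girish, Sarita, Hemant.
Falguni is living and takes 5/128.
Girish is living and takes 5/128.
Sarita is living and takes 5/128.
Hemant is living and takes 5/128.
Priya is living and takes 5/32.
Vikram is living and takes 5/32.
Jayant predeceased; the 5/32 allotted to Jayant's branch passes to Jayant's issue by representation.
Manoj is the sole taker at this level and receives the full 5/32.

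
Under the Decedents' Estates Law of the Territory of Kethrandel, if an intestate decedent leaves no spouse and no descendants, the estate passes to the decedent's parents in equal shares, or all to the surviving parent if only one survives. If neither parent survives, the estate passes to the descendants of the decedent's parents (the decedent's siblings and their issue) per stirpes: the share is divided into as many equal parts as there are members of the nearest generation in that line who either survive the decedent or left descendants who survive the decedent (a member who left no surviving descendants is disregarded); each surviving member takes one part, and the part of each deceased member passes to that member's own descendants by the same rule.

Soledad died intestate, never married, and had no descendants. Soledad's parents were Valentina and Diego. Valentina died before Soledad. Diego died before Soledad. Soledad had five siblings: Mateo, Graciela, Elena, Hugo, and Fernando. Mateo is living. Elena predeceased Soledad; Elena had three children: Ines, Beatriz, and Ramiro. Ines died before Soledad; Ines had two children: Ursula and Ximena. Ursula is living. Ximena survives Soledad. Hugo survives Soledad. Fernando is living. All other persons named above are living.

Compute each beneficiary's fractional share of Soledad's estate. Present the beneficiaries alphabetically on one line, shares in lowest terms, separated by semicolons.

Beatriz 1/15; Fernando 1/5; Graciela 1/5; Hugo 1/5; Mateo 1/5; Ramiro 1/15; Ursula 1/30; Ximena 1/30

Neither parent survives and there are no descendants, so the estate passes to Soledad's siblings and their issue per stirpes.
The estate is divided into 5 equal shares of 1/5 among Mateo, Graciela, Elena, Hugo, Fernando.
Mateo is living and takes 1/5.
Graciela is living and takes 1/5.
Elena predeceased; the 1/5 allotted to Elena's branch passes to Elena's issue by representation.
The 1/5 is divided into 3 equal shares of 1/15 among Ines, Beatriz, Ramiro.
Ines predeceased; the 1/15 allotted to Ines's branch passes to Ines's issue by representation.
The 1/15 is divided into 2 equal shares of 1/30 among Ursula, Ximena.
Ursula is living and takes 1/30.
Ximena is living and takes 1/30.
Beatriz is living and takes 1/15.
Ramiro is living and takes 1/15.
Hugo is living and takes 1/5.
Fernando is living and takes 1/5.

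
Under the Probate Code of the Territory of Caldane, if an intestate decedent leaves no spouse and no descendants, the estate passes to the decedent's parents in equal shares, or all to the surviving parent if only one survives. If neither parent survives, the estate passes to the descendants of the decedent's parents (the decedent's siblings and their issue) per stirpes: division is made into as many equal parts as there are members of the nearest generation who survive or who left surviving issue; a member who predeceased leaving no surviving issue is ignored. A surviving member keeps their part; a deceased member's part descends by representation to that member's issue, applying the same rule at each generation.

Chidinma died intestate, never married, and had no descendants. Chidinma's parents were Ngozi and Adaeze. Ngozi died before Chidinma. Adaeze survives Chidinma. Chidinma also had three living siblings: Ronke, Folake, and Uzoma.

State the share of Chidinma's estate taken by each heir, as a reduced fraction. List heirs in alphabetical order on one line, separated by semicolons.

Adaeze 1

Only one parent, Adaeze, survives, so Adaeze takes the entire estate. The siblings take nothing because a surviving parent has priority.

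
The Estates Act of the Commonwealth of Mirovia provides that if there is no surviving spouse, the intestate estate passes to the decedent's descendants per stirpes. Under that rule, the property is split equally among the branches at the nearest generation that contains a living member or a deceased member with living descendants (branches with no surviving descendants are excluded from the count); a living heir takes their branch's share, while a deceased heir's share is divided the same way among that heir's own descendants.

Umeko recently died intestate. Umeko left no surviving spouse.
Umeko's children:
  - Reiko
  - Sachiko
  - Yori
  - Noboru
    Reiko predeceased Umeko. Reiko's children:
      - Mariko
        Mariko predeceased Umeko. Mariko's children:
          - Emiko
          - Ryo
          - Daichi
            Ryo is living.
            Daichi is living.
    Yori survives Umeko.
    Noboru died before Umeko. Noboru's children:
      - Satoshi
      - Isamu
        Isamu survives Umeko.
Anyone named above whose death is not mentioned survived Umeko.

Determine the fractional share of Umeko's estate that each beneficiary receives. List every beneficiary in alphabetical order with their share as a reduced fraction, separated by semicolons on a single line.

Daichi 1/12; Emiko 1/12; Isamu 1/8; Ryo 1/12; Sachiko 1/4; Satoshi 1/8; Yori 1/4

There is no surviving spouse, so the entire estate passes to Umeko's descendants per stirpes.
The estate is divided into 4 equal shares of 1/4 among Reiko, Sachiko, Yori, Noboru.
Reiko predeceased; the 1/4 allotted to Reiko's branch passes to Reiko's issue by representation.
Mariko's line is the sole branch at this level, so the full 1/4 passes to Mariko's issue by representation.
The 1/4 is divided into 3 equal shares of 1/12 among Emiko, Ryo, Daichi.
Emiko is living and takes 1/12.
Ryo is living and takes 1/12.
Daichi is living and takes 1/12.
Sachiko is living and takes 1/4.
Yori is living and takes 1/4.
Noboru predeceased; the 1/4 allotted to Noboru's branch passes to Noboru's issue by representation.
The 1/4 is divided into 2 equal shares of 1/8 among Satoshi, Isamu.
Satoshi is living and takes 1/8.
Isamu is living and takes 1/8.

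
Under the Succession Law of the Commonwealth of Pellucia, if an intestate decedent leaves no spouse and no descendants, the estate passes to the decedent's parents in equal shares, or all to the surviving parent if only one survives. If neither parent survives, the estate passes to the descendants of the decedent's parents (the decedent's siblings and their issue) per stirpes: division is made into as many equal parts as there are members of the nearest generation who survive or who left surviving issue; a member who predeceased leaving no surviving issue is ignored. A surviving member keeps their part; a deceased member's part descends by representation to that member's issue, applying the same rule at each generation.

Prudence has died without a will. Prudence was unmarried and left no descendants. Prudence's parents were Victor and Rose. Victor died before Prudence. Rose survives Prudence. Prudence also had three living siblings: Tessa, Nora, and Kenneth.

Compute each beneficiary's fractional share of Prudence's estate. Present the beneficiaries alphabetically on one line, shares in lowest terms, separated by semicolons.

Rose 1

Only one parent, Rose, survives, so Rose takes the entire estate. The siblings take nothing because a surviving parent has priority.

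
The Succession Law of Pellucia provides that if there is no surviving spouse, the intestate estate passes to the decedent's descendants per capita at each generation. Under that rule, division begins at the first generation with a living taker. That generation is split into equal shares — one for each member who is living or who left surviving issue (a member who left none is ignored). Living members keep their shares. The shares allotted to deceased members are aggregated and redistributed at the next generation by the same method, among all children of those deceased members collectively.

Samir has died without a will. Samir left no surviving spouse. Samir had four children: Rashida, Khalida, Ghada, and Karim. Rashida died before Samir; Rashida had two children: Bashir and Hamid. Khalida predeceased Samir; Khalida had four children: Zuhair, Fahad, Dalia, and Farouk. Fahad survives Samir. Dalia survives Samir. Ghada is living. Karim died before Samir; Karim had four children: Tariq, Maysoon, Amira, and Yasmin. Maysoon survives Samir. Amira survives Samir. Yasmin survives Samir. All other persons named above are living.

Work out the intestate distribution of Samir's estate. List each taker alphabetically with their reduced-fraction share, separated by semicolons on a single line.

There is no surviving spouse, so the entire estate passes to Samir's descendants per capita at each generation.
At generation 1 (Rashida, Khalida, Ghada, Karim) there are 4 shares of (1)/4 = 1/4 each.
Living: Ghada — each takes 1/4.
Deceased: Rashida, Khalida, and Karim. Their combined 3/4 is pooled and carried to generation 2.
At generation 2 (Bashir, Hamid, Zuhair, Fahad, Dalia, Farouk, Tariq, Maysoon, Amira, Yasmin) there are 10 shares of (3/4)/10 = 3/40 each.
Living: Bashir, Hamid, Zuhair, Fahad, Dalia, Farouk, Tariq, Maysoon, Amira, and Yasmin — each takes 3/40.

Amira 3/40; Bashir 3/40; Dalia 3/40; Fahad 3/40; Farouk 3/40; Ghada 1/4; Hamid 3/40; Maysoon 3/40; Tariq 3/40; Yasmin 3/40; Zuhair 3/40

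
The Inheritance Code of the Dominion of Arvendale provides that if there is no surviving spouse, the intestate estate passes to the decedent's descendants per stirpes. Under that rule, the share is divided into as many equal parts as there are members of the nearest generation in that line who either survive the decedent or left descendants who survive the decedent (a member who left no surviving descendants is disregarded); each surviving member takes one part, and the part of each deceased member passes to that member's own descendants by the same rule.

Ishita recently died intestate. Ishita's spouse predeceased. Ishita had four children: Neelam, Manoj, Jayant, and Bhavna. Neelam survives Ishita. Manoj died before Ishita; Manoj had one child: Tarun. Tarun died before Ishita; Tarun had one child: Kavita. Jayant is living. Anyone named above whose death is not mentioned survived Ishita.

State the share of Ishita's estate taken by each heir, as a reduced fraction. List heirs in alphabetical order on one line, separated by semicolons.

Bhavna 1/4; Jayant 1/4; Kavita 1/4; Neelam 1/4

There is no surviving spouse, so the entire estate passes to Ishita's descendants per stirpes.
The estate is divided into 4 equal shares of 1/4 among Neelam, Manoj, Jayant, Bhavna.
Neelam is living and takes 1/4.
Manoj predeceased; the 1/4 allotted to Manoj's branch passes to Manoj's issue by representation.
Tarun's line is the sole branch at this level, so the full 1/4 passes to Tarun's issue by representation.
Kavita is the sole taker at this level and receives the full 1/4.
Jayant is living and takes 1/4.
Bhavna is living and takes 1/4.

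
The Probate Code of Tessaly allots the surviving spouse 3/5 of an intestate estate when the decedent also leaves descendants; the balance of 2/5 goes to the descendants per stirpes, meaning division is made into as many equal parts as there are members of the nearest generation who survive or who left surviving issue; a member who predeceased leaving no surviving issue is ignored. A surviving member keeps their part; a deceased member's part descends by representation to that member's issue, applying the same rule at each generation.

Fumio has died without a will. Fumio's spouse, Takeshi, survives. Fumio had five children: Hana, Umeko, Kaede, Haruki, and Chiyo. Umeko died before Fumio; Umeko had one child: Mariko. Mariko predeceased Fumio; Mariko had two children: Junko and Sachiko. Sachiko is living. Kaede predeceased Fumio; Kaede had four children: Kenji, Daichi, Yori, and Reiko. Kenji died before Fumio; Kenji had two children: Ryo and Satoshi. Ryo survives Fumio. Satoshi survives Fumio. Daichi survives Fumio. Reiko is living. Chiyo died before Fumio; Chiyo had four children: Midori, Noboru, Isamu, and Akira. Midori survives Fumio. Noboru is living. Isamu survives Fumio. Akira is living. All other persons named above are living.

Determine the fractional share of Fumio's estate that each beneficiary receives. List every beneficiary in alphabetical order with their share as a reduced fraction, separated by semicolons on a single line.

Takeshi, as surviving spouse, takes 3/5.
The remaining 2/5 passes to Fumio's descendants per stirpes.
The 2/5 is divided into 5 equal shares of 2/25 among Hana, Umeko, Kaede, Haruki, Chiyo.
Hana is living and takes 2/25.
Umeko predeceased; the 2/25 allotted to Umeko's branch passes to Umeko's issue by representation.
Mariko's line is the sole branch at this level, so the full 2/25 passes to Mariko's issue by representation.
The 2/25 is divided into 2 equal shares of 1/25 among Junko, Sachiko.
Junko is living and takes 1/25.
Sachiko is living and takes 1/25.
Kaede predeceased; the 2/25 allotted to Kaede's branch passes to Kaede's issue by representation.
The 2/25 is divided into 4 equal shares of 1/50 among Kenji, Daichi, Yori, Reiko.
Kenji predeceased; the 1/50 allotted to Kenji's branch passes to Kenji's issue by representation.
The 1/50 is divided into 2 equal shares of 1/100 among Ryo, Satoshi.
Ryo is living and takes 1/100.
Satoshi is living and takes 1/100.
Daichi is living and takes 1/50.
Yori is living and takes 1/50.
Reiko is living and takes 1/50.
Haruki is living and takes 2/25.
Chiyo predeceased; the 2/25 allotted to Chiyo's branch passes to Chiyo's issue by representation.
The 2/25 is divided into 4 equal shares of 1/50 among Midori, Noboru, Isamu, Akira.
Midori is living and takes 1/50.
Noboru is living and takes 1/50.
Isamu is living and takes 1/50.
Akira is living and takes 1/50.

Akira 1/50; Daichi 1/50; Hana 2/25; Haruki 2/25; Isamu 1/50; Junko 1/25; Midori 1/50; Noboru 1/50; Reiko 1/50; Ryo 1/100; Sachiko 1/25; Satoshi 1/100; Takeshi 3/5; Yori 1/50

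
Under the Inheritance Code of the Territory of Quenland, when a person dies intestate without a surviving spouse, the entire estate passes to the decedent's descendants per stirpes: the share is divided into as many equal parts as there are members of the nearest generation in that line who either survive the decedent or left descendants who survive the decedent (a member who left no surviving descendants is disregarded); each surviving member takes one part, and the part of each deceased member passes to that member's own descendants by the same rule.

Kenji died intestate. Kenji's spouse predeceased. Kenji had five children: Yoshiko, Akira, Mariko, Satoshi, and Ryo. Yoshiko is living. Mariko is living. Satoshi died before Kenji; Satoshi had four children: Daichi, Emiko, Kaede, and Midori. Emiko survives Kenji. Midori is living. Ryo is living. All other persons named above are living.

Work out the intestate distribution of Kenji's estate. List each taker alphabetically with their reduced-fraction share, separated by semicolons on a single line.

Akira 1/5; Daichi 1/20; Emiko 1/20; Kaede 1/20; Mariko 1/5; Midori 1/20; Ryo 1/5; Yoshiko 1/5

There is no surviving spouse, so the entire estate passes to Kenji's descendants per stirpes.
The estate is divided into 5 equal shares of 1/5 among Yoshiko, Akira, Mariko, Satoshi, Ryo.
Yoshiko is living and takes 1/5.
Akira is living and takes 1/5.
Mariko is living and takes 1/5.
Satoshi predeceased; the 1/5 allotted to Satoshi's branch passes to Satoshi's issue by representation.
The 1/5 is divided into 4 equal shares of 1/20 among Daichi, Emiko, Kaede, Midori.
Daichi is living and takes 1/20.
Emiko is living and takes 1/20.
Kaede is living and takes 1/20.
Midori is living and takes 1/20.
Ryo is living and takes 1/5.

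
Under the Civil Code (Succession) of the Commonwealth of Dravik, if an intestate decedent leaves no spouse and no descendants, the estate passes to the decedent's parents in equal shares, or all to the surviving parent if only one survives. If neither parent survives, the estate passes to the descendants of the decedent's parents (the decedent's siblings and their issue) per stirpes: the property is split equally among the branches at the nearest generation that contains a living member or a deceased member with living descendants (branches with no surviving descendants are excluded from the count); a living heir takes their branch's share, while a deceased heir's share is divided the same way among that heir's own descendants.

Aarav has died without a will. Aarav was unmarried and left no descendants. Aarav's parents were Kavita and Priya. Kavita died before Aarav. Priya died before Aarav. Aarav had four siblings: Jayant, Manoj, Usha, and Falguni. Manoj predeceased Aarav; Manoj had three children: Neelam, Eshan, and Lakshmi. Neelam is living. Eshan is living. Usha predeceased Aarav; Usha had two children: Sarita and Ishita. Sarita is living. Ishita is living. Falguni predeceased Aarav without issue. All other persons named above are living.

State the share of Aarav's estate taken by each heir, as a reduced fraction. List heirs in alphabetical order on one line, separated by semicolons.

Eshan 1/9; Ishita 1/6; Jayant 1/3; Lakshmi 1/9; Neelam 1/9; Sarita 1/6

Neither parent survives and there are no descendants, so the estate passes to Aarav's siblings and their issue per stirpes.
Falguni left no surviving issue, so that branch lapses and is disregarded.
The estate is divided into 3 equal shares of 1/3 among Jayant, Manoj, Usha.
Jayant is living and takes 1/3.
Manoj predeceased; the 1/3 allotted to Manoj's branch passes to Manoj's issue by representation.
The 1/3 is divided into 3 equal shares of 1/9 among Neelam, Eshan, Lakshmi.
Neelam is living and takes 1/9.
Eshan is living and takes 1/9.
Lakshmi is living and takes 1/9.
Usha predeceased; the 1/3 allotted to Usha's branch passes to Usha's issue by representation.
The 1/3 is divided into 2 equal shares of 1/6 among Sarita, Ishita.
Sarita is living and takes 1/6.
Ishita is living and takes 1/6.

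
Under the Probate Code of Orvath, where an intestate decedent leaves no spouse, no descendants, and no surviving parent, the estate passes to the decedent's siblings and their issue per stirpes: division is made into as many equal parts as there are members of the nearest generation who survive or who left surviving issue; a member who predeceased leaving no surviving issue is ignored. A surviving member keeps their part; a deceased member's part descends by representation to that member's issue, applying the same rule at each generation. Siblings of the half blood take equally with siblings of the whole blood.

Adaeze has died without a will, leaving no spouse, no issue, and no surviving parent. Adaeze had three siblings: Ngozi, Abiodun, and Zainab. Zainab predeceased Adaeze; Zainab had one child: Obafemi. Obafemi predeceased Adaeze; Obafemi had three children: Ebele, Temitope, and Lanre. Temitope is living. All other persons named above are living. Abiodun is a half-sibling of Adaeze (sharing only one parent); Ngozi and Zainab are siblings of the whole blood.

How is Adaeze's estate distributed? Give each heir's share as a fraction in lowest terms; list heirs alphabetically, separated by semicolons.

No spouse, descendants, or parent survives, so the estate passes to Adaeze's siblings per stirpes.
Half-blood and whole-blood siblings take equally under the stated rule.
The estate is divided into 3 equal shares of 1/3 among Ngozi, Abiodun, Zainab.
Ngozi is living and takes 1/3.
Abiodun is living and takes 1/3.
Zainab predeceased; the 1/3 allotted to Zainab's branch passes to Zainab's issue by representation.
Obafemi's line is the sole branch at this level, so the full 1/3 passes to Obafemi's issue by representation.
The 1/3 is divided into 3 equal shares of 1/9 among Ebele, Temitope, Lanre.
Ebele is living and takes 1/9.
Temitope is living and takes 1/9.
Lanre is living and takes 1/9.

Abiodun 1/3; Ebele 1/9; Lanre 1/9; Ngozi 1/3; Temitope 1/9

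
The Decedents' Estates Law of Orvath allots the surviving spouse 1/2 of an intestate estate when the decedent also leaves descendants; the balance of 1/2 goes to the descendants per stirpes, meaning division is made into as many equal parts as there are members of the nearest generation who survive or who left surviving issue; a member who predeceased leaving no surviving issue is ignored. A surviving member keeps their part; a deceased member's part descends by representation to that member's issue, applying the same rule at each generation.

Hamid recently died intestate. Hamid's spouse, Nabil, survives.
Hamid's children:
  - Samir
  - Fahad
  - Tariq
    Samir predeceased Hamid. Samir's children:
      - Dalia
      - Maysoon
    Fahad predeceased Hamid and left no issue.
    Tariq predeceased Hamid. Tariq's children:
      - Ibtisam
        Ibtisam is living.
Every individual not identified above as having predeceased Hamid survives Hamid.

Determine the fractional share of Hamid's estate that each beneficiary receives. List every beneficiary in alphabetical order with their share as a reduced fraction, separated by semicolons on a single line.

Dalia 1/8; Ibtisam 1/4; Maysoon 1/8; Nabil 1/2

Nabil, as surviving spouse, takes 1/2.
The remaining 1/2 passes to Hamid's descendants per stirpes.
Fahad left no surviving issue, so that branch lapses and is disregarded.
The 1/2 is divided into 2 equal shares of 1/4 among Samir, Tariq.
Samir predeceased; the 1/4 allotted to Samir's branch passes to Samir's issue by representation.
The 1/4 is divided into 2 equal shares of 1/8 among Dalia, Maysoon.
Dalia is living and takes 1/8.
Maysoon is living and takes 1/8.
Tariq predeceased; the 1/4 allotted to Tariq's branch passes to Tariq's issue by representation.
Ibtisam is the sole taker at this level and receives the full 1/4.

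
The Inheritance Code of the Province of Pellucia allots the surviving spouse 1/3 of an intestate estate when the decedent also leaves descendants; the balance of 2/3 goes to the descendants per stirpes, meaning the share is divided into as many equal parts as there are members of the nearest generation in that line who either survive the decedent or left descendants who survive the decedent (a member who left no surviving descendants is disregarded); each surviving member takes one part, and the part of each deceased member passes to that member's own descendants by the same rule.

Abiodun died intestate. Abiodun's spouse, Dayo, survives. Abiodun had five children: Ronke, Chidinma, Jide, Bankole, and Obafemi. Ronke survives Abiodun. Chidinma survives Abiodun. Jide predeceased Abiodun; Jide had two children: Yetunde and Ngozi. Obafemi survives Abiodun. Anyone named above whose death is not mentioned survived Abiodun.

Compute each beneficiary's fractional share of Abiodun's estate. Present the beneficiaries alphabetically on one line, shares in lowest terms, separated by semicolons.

Bankole 2/15; Chidinma 2/15; Dayo 1/3; Ngozi 1/15; Obafemi 2/15; Ronke 2/15; Yetunde 1/15

Dayo, as surviving spouse, takes 1/3.
The remaining 2/3 passes to Abiodun's descendants per stirpes.
The 2/3 is divided into 5 equal shares of 2/15 among Ronke, Chidinma, Jide, Bankole, Obafemi.
Ronke is living and takes 2/15.
Chidinma is living and takes 2/15.
Jide predeceased; the 2/15 allotted to Jide's branch passes to Jide's issue by representation.
The 2/15 is divided into 2 equal shares of 1/15 among Yetunde, Ngozi.
Yetunde is living and takes 1/15.
Ngozi is living and takes 1/15.
Bankole is living and takes 2/15.
Obafemi is living and takes 2/15.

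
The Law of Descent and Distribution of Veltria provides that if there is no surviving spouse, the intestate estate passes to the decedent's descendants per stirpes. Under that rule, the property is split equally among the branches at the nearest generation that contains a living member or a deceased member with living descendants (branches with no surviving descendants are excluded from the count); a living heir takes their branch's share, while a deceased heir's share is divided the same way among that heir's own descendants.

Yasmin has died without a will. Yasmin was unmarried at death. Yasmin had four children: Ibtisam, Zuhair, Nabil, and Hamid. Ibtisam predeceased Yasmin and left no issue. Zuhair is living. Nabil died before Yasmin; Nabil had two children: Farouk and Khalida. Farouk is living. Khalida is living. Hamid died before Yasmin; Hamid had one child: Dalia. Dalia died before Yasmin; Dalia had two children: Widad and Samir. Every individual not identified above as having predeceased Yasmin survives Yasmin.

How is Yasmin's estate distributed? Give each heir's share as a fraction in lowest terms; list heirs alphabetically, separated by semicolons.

There is no surviving spouse, so the entire estate passes to Yasmin's descendants per stirpes.
Ibtisam left no surviving issue, so that branch lapses and is disregarded.
The estate is divided into 3 equal shares of 1/3 among Zuhair, Nabil, Hamid.
Zuhair is living and takes 1/3.
Nabil predeceased; the 1/3 allotted to Nabil's branch passes to Nabil's issue by representation.
The 1/3 is divided into 2 equal shares of 1/6 among Farouk, Khalida.
Farouk is living and takes 1/6.
Khalida is living and takes 1/6.
Hamid predeceased; the 1/3 allotted to Hamid's branch passes to Hamid's issue by representation.
Dalia's line is the sole branch at this level, so the full 1/3 passes to Dalia's issue by representation.
The 1/3 is divided into 2 equal shares of 1/6 among Widad, Samir.
Widad is living and takes 1/6.
Samir is living and takes 1/6.

Farouk 1/6; Khalida 1/6; Samir 1/6; Widad 1/6; Zuhair 1/3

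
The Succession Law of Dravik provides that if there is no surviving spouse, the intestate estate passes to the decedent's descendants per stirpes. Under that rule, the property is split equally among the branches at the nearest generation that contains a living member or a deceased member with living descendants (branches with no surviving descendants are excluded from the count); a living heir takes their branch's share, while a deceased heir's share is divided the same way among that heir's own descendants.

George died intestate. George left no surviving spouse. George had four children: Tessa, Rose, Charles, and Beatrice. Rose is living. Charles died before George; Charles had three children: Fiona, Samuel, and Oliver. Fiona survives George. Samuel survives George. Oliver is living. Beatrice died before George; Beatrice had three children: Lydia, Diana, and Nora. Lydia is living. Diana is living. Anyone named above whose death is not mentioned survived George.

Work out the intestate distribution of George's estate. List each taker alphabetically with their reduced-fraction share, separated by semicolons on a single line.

Diana 1/12; Fiona 1/12; Lydia 1/12; Nora 1/12; Oliver 1/12; Rose 1/4; Samuel 1/12; Tessa 1/4

There is no surviving spouse, so the entire estate passes to George's descendants per stirpes.
The estate is divided into 4 equal shares of 1/4 among Tessa, Rose, Charles, Beatrice.
Tessa is living and takes 1/4.
Rose is living and takes 1/4.
Charles predeceased; the 1/4 allotted to Charles's branch passes to Charles's issue by representation.
The 1/4 is divided into 3 equal shares of 1/12 among Fiona, Samuel, Oliver.
Fiona is living and takes 1/12.
Samuel is living and takes 1/12.
Oliver is living and takes 1/12.
Beatrice predeceased; the 1/4 allotted to Beatrice's branch passes to Beatrice's issue by representation.
The 1/4 is divided into 3 equal shares of 1/12 among Lydia, Diana, Nora.
Lydia is living and takes 1/12.
Diana is living and takes 1/12.
Nora is living and takes 1/12.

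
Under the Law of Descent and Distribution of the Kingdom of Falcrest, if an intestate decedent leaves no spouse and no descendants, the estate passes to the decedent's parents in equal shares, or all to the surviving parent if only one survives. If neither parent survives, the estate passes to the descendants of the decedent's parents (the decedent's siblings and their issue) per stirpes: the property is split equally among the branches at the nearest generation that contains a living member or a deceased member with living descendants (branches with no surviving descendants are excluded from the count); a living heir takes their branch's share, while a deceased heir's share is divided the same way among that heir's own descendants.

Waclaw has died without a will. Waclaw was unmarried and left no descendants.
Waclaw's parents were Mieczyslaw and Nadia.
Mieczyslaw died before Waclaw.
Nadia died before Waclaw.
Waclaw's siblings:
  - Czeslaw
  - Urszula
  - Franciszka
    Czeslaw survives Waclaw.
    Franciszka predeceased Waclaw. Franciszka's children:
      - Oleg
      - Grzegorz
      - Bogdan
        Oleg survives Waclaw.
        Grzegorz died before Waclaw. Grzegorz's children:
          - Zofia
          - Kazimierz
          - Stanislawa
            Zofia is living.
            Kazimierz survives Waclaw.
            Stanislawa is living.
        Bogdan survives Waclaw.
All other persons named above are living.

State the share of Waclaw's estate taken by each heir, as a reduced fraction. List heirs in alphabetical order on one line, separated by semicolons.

Bogdan 1/9; Czeslaw 1/3; Kazimierz 1/27; Oleg 1/9; Stanislawa 1/27; Urszula 1/3; Zofia 1/27

Neither parent survives and there are no descendants, so the estate passes to Waclaw's siblings and their issue per stirpes.
The estate is divided into 3 equal shares of 1/3 among Czeslaw, Urszula, Franciszka.
Czeslaw is living and takes 1/3.
Urszula is living and takes 1/3.
Franciszka predeceased; the 1/3 allotted to Franciszka's branch passes to Franciszka's issue by representation.
The 1/3 is divided into 3 equal shares of 1/9 among Oleg, Grzegorz, Bogdan.
Oleg is living and takes 1/9.
Grzegorz predeceased; the 1/9 allotted to Grzegorz's branch passes to Grzegorz's issue by representation.
The 1/9 is divided into 3 equal shares of 1/27 among Zofia, Kazimierz, Stanislawa.
Zofia is living and takes 1/27.
Kazimierz is living and takes 1/27.
Stanislawa is living and takes 1/27.
Bogdan is living and takes 1/9.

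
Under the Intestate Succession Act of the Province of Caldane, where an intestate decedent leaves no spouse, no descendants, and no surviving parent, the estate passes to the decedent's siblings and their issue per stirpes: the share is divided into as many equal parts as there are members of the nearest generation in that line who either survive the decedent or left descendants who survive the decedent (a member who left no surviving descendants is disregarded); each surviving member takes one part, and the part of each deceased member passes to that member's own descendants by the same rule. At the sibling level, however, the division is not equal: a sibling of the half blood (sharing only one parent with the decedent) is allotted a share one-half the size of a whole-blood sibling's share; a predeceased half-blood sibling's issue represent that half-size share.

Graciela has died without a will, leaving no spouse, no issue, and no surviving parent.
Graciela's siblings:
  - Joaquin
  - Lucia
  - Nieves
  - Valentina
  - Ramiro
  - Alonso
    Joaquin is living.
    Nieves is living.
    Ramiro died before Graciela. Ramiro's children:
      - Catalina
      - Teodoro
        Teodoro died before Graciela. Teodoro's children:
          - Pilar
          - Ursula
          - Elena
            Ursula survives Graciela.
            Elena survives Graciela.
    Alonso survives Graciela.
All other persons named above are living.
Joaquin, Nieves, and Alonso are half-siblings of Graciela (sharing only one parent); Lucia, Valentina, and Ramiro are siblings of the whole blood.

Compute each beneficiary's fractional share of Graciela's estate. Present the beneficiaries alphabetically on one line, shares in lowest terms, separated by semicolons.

Alonso 1/9; Catalina 1/9; Elena 1/27; Joaquin 1/9; Lucia 2/9; Nieves 1/9; Pilar 1/27; Ursula 1/27; Valentina 2/9

No spouse, descendants, or parent survives, so the estate passes to Graciela's siblings per stirpes.
Half-blood siblings count for one-half the weight of whole-blood siblings at the initial division.
Dividing 1 in proportion to weights (total weight 9/2): Joaquin (weight 1/2) → 1/9; Lucia (weight 1) → 2/9; Nieves (weight 1/2) → 1/9; Valentina (weight 1) → 2/9; Ramiro (weight 1) → 2/9; Alonso (weight 1/2) → 1/9.
Joaquin is living and takes 1/9.
Lucia is living and takes 2/9.
Nieves is living and takes 1/9.
Valentina is living and takes 2/9.
Ramiro predeceased; the 2/9 allotted to Ramiro's branch passes to Ramiro's issue by representation.
The 2/9 is divided into 2 equal shares of 1/9 among Catalina, Teodoro.
Catalina is living and takes 1/9.
Teodoro predeceased; the 1/9 allotted to Teodoro's branch passes to Teodoro's issue by representation.
The 1/9 is divided into 3 equal shares of 1/27 among Pilar, Ursula, Elena.
Pilar is living and takes 1/27.
Ursula is living and takes 1/27.
Elena is living and takes 1/27.
Alonso is living and takes 1/9.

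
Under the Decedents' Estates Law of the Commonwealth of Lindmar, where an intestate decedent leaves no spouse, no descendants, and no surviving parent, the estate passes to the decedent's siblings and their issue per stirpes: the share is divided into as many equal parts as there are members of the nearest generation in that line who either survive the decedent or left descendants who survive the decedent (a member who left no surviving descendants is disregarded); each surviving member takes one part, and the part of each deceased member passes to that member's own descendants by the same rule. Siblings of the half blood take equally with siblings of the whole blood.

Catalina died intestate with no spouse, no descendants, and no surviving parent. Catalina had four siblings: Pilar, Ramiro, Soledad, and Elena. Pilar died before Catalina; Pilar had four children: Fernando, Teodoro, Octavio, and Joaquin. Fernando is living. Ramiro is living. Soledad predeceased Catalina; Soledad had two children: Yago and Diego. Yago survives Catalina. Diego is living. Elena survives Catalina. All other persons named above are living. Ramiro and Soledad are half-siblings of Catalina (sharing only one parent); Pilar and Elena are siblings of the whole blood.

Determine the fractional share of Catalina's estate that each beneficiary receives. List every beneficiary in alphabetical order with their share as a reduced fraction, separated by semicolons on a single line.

Diego 1/8; Elena 1/4; Fernando 1/16; Joaquin 1/16; Octavio 1/16; Ramiro 1/4; Teodoro 1/16; Yago 1/8

No spouse, descendants, or parent survives, so the estate passes to Catalina's siblings per stirpes.
Half-blood and whole-blood siblings take equally under the stated rule.
The estate is divided into 4 equal shares of 1/4 among Pilar, Ramiro, Soledad, Elena.
Pilar predeceased; the 1/4 allotted to Pilar's branch passes to Pilar's issue by representation.
The 1/4 is divided into 4 equal shares of 1/16 among Fernando, Teodoro, Octavio, Joaquin.
Fernando is living and takes 1/16.
Teodoro is living and takes 1/16.
Octavio is living and takes 1/16.
Joaquin is living and takes 1/16.
Ramiro is living and takes 1/4.
Soledad predeceased; the 1/4 allotted to Soledad's branch passes to Soledad's issue by representation.
The 1/4 is divided into 2 equal shares of 1/8 among Yago, Diego.
Yago is living and takes 1/8.
Diego is living and takes 1/8.
Elena is living and takes 1/4.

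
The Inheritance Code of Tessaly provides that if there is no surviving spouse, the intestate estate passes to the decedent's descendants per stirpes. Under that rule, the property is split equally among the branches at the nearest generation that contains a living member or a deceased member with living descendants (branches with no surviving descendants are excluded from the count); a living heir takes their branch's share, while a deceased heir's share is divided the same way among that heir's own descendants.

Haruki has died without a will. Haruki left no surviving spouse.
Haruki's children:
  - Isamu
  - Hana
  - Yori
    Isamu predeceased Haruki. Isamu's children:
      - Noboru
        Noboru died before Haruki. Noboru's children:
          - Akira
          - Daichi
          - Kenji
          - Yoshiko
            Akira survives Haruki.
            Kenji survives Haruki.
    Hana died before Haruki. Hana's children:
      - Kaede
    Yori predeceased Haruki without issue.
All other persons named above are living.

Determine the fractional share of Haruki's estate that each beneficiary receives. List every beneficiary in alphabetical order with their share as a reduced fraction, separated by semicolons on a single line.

Akira 1/8; Daichi 1/8; Kaede 1/2; Kenji 1/8; Yoshiko 1/8

There is no surviving spouse, so the entire estate passes to Haruki's descendants per stirpes.
Yori left no surviving issue, so that branch lapses and is disregarded.
The estate is divided into 2 equal shares of 1/2 among Isamu, Hana.
Isamu predeceased; the 1/2 allotted to Isamu's branch passes to Isamu's issue by representation.
Noboru's line is the sole branch at this level, so the full 1/2 passes to Noboru's issue by representation.
The 1/2 is divided into 4 equal shares of 1/8 among Akira, Daichi, Kenji, Yoshiko.
Akira is living and takes 1/8.
Daichi is living and takes 1/8.
Kenji is living and takes 1/8.
Yoshiko is living and takes 1/8.
Hana predeceased; the 1/2 allotted to Hana's branch passes to Hana's issue by representation.
Kaede is the sole taker at this level and receives the full 1/2.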